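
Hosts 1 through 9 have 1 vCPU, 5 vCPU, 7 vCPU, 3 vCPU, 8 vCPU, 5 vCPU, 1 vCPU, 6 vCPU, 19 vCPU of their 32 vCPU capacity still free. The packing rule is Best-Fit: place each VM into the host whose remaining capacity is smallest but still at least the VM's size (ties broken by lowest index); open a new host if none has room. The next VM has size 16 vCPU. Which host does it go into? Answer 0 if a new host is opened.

Hosts with room: host 9 (19 vCPU).
Tightest fit is host 9 with 19 vCPU free.

9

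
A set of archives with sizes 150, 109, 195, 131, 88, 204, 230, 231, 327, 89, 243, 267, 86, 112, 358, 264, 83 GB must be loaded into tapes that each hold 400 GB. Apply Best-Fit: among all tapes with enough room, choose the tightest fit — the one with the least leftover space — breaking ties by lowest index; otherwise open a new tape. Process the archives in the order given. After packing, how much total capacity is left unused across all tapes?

833

Put 150 GB in tape 1; 250 GB remain.
Put 109 GB in tape 1; 141 GB remain.
Put 195 GB in tape 2; 205 GB remain.
Put 131 GB in tape 1; 10 GB remain.
Put 88 GB in tape 2; 117 GB remain.
Put 204 GB in tape 3; 196 GB remain.
Put 230 GB in tape 4; 170 GB remain.
Put 231 GB in tape 5; 169 GB remain.
Put 327 GB in tape 6; 73 GB remain.
Put 89 GB in tape 2; 28 GB remain.
Put 243 GB in tape 7; 157 GB remain.
Put 267 GB in tape 8; 133 GB remain.
Put 86 GB in tape 8; 47 GB remain.
Put 112 GB in tape 7; 45 GB remain.
Put 358 GB in tape 9; 42 GB remain.
Put 264 GB in tape 10; 136 GB remain.
Put 83 GB in tape 10; 53 GB remain.
10 tapes × 400 GB = 4000 GB; used 3167 GB; unused 833 GB.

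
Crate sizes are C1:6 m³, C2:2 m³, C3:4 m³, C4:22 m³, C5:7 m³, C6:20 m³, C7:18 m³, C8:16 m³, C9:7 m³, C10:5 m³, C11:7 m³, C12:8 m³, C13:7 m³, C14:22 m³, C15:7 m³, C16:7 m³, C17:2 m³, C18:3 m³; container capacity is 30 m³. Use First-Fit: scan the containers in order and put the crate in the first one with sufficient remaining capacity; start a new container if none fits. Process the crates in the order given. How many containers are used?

Put C1 (6 m³) in container 1; 24 m³ remain.
Put C2 (2 m³) in container 1; 22 m³ remain.
Put C3 (4 m³) in container 1; 18 m³ remain.
Put C4 (22 m³) in container 2; 8 m³ remain.
Put C5 (7 m³) in container 1; 11 m³ remain.
Put C6 (20 m³) in container 3; 10 m³ remain.
Put C7 (18 m³) in container 4; 12 m³ remain.
Put C8 (16 m³) in container 5; 14 m³ remain.
Put C9 (7 m³) in container 1; 4 m³ remain.
Put C10 (5 m³) in container 2; 3 m³ remain.
Put C11 (7 m³) in container 3; 3 m³ remain.
Put C12 (8 m³) in container 4; 4 m³ remain.
Put C13 (7 m³) in container 5; 7 m³ remain.
Put C14 (22 m³) in container 6; 8 m³ remain.
Put C15 (7 m³) in container 5; 0 m³ remain.
Put C16 (7 m³) in container 6; 1 m³ remain.
Put C17 (2 m³) in container 1; 2 m³ remain.
Put C18 (3 m³) in container 2; 0 m³ remain.
Final containers: [6,2,4,7,7,2] [22,5,3] [20,7] [18,8] [16,7,7] [22,7].

6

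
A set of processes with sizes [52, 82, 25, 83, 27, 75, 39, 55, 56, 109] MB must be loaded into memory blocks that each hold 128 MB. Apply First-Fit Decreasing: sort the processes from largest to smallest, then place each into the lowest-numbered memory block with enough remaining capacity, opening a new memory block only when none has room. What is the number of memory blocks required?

Sorted descending: 109, 83, 82, 75, 56, 55, 52, 39, 27, 25.
109 MB → memory block 1 (remaining 19 MB)
83 MB → memory block 2 (remaining 45 MB)
82 MB → memory block 3 (remaining 46 MB)
75 MB → memory block 4 (remaining 53 MB)
56 MB → memory block 5 (remaining 72 MB)
55 MB → memory block 5 (remaining 17 MB)
52 MB → memory block 4 (remaining 1 MB)
39 MB → memory block 2 (remaining 6 MB)
27 MB → memory block 3 (remaining 19 MB)
25 MB → memory block 6 (remaining 103 MB)

6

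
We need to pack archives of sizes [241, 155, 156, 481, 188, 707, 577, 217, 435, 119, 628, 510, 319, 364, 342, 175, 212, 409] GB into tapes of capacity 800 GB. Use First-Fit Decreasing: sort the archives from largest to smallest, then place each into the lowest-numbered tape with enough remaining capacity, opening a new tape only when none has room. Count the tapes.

Sorted descending: 707, 628, 577, 510, 481, 435, 409, 364, 342, 319, 241, 217, 212, 188, 175, 156, 155, 119.
707 GB → tape 1 (remaining 93 GB)
628 GB → tape 2 (remaining 172 GB)
577 GB → tape 3 (remaining 223 GB)
510 GB → tape 4 (remaining 290 GB)
481 GB → tape 5 (remaining 319 GB)
435 GB → tape 6 (remaining 365 GB)
409 GB → tape 7 (remaining 391 GB)
364 GB → tape 6 (remaining 1 GB)
342 GB → tape 7 (remaining 49 GB)
319 GB → tape 5 (remaining 0 GB)
241 GB → tape 4 (remaining 49 GB)
217 GB → tape 3 (remaining 6 GB)
212 GB → tape 8 (remaining 588 GB)
188 GB → tape 8 (remaining 400 GB)
175 GB → tape 8 (remaining 225 GB)
156 GB → tape 2 (remaining 16 GB)
155 GB → tape 8 (remaining 70 GB)
119 GB → tape 9 (remaining 681 GB)
Final tapes: [707] [628,156] [577,217] [510,241] [481,319] [435,364] [409,342] [212,188,175,155] [119].

9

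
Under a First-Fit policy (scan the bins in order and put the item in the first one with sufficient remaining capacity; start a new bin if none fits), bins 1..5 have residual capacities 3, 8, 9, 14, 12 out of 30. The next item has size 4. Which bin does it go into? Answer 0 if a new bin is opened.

Bins with room: bin 2 (8), bin 3 (9), bin 4 (14), bin 5 (12).
The first with room is bin 2.

2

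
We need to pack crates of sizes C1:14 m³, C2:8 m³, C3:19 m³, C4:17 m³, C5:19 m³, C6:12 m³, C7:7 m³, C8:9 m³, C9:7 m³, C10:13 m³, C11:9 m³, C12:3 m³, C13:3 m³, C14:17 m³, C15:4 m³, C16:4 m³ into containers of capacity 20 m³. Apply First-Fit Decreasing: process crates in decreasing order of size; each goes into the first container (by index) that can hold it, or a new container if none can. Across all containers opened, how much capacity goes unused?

Sorted descending: 19, 19, 17, 17, 14, 13, 12, 9, 9, 8, 7, 7, 4, 4, 3, 3.
19 m³ → container 1 (remaining 1 m³)
19 m³ → container 2 (remaining 1 m³)
17 m³ → container 3 (remaining 3 m³)
17 m³ → container 4 (remaining 3 m³)
14 m³ → container 5 (remaining 6 m³)
13 m³ → container 6 (remaining 7 m³)
12 m³ → container 7 (remaining 8 m³)
9 m³ → container 8 (remaining 11 m³)
9 m³ → container 8 (remaining 2 m³)
8 m³ → container 7 (remaining 0 m³)
7 m³ → container 6 (remaining 0 m³)
7 m³ → container 9 (remaining 13 m³)
4 m³ → container 5 (remaining 2 m³)
4 m³ → container 9 (remaining 9 m³)
3 m³ → container 3 (remaining 0 m³)
3 m³ → container 4 (remaining 0 m³)
9 containers × 20 m³ = 180 m³; used 165 m³; unused 15 m³.

15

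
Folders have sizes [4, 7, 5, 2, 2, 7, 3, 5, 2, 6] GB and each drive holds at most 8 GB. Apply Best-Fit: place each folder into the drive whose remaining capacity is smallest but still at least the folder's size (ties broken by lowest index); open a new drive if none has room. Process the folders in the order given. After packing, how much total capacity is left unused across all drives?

5

drive 1: place 4 GB, 4 GB left
drive 2: place 7 GB, 1 GB left
drive 3: place 5 GB, 3 GB left
drive 3: place 2 GB, 1 GB left
drive 1: place 2 GB, 2 GB left
drive 4: place 7 GB, 1 GB left
drive 5: place 3 GB, 5 GB left
drive 5: place 5 GB, 0 GB left
drive 1: place 2 GB, 0 GB left
drive 6: place 6 GB, 2 GB left
6 drives × 8 GB = 48 GB; used 43 GB; unused 5 GB.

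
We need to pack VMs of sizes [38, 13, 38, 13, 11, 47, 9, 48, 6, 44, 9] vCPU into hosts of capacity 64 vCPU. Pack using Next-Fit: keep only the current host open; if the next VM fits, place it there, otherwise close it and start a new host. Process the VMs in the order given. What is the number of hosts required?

38 vCPU → host 1 (remaining 26 vCPU)
13 vCPU → host 1 (remaining 13 vCPU)
38 vCPU → host 2 (remaining 26 vCPU)
13 vCPU → host 2 (remaining 13 vCPU)
11 vCPU → host 2 (remaining 2 vCPU)
47 vCPU → host 3 (remaining 17 vCPU)
9 vCPU → host 3 (remaining 8 vCPU)
48 vCPU → host 4 (remaining 16 vCPU)
6 vCPU → host 4 (remaining 10 vCPU)
44 vCPU → host 5 (remaining 20 vCPU)
9 vCPU → host 5 (remaining 11 vCPU)
Final hosts: [38,13] [38,13,11] [47,9] [48,6] [44,9].

5 hosts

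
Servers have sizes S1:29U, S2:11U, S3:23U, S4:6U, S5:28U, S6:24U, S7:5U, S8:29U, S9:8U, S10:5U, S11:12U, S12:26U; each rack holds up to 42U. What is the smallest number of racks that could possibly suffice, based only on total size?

Total size = 29 + 11 + 23 + 6 + 28 + 24 + 5 + 29 + 8 + 5 + 12 + 26 = 206U.
⌈206 / 42⌉ = 5.

5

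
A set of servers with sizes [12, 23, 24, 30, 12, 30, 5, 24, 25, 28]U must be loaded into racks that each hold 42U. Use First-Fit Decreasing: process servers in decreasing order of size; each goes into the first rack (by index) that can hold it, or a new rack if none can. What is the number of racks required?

Sorted descending: 30, 30, 28, 25, 24, 24, 23, 12, 12, 5.
30U → rack 1 (remaining 12U)
30U → rack 2 (remaining 12U)
28U → rack 3 (remaining 14U)
25U → rack 4 (remaining 17U)
24U → rack 5 (remaining 18U)
24U → rack 6 (remaining 18U)
23U → rack 7 (remaining 19U)
12U → rack 1 (remaining 0U)
12U → rack 2 (remaining 0U)
5U → rack 3 (remaining 9U)

7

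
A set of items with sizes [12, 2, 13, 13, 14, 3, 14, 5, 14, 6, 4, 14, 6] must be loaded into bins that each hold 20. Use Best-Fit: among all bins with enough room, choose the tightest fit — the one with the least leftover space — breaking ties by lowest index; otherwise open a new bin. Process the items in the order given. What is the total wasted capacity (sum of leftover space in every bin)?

20

bin 1: place 12, 8 left
bin 1: place 2, 6 left
bin 2: place 13, 7 left
bin 3: place 13, 7 left
bin 4: place 14, 6 left
bin 1: place 3, 3 left
bin 5: place 14, 6 left
bin 4: place 5, 1 left
bin 6: place 14, 6 left
bin 5: place 6, 0 left
bin 6: place 4, 2 left
bin 7: place 14, 6 left
bin 7: place 6, 0 left
7 bins × 20 = 140; used 120; unused 20.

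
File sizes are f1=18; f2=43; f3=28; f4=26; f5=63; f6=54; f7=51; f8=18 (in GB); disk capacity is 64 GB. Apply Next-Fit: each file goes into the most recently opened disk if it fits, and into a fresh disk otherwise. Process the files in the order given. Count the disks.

disk 1: place f1 (18 GB), 46 GB left
disk 1: place f2 (43 GB), 3 GB left
disk 2: place f3 (28 GB), 36 GB left
disk 2: place f4 (26 GB), 10 GB left
disk 3: place f5 (63 GB), 1 GB left
disk 4: place f6 (54 GB), 10 GB left
disk 5: place f7 (51 GB), 13 GB left
disk 6: place f8 (18 GB), 46 GB left

6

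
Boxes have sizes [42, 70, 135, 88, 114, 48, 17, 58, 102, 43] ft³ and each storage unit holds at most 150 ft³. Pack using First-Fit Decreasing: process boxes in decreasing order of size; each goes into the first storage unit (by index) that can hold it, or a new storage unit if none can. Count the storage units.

6

Sorted descending: 135, 114, 102, 88, 70, 58, 48, 43, 42, 17.
Put 135 ft³ in storage unit 1; 15 ft³ remain.
Put 114 ft³ in storage unit 2; 36 ft³ remain.
Put 102 ft³ in storage unit 3; 48 ft³ remain.
Put 88 ft³ in storage unit 4; 62 ft³ remain.
Put 70 ft³ in storage unit 5; 80 ft³ remain.
Put 58 ft³ in storage unit 4; 4 ft³ remain.
Put 48 ft³ in storage unit 3; 0 ft³ remain.
Put 43 ft³ in storage unit 5; 37 ft³ remain.
Put 42 ft³ in storage unit 6; 108 ft³ remain.
Put 17 ft³ in storage unit 2; 19 ft³ remain.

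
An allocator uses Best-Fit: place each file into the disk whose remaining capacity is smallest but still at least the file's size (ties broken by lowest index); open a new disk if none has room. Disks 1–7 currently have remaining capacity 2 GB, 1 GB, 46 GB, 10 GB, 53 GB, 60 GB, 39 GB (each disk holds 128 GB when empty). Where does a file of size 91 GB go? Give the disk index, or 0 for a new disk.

0

No disk has ≥ 91 GB free, so a new disk is opened.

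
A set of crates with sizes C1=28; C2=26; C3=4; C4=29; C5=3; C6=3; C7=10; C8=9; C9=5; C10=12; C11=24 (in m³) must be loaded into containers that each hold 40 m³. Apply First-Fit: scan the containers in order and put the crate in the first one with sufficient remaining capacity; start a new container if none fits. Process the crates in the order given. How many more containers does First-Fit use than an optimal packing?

First-Fit: [28,4,3,3] [26,10] [29,9] [5,12] [24] → 5 containers.
Total size 153 m³; any packing needs at least ⌈153/40⌉ = 4 containers.
An optimal packing achieves that bound: [29,10] [28,12] [26,9,5] [24,4,3,3] → 4 containers.
Excess: 5 − 4 = 1.

1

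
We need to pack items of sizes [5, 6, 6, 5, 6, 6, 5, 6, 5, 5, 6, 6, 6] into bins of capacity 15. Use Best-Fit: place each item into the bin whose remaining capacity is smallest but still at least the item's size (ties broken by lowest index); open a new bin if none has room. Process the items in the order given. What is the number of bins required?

7 bins

5 → bin 1 (remaining 10)
6 → bin 1 (remaining 4)
6 → bin 2 (remaining 9)
5 → bin 2 (remaining 4)
6 → bin 3 (remaining 9)
6 → bin 3 (remaining 3)
5 → bin 4 (remaining 10)
6 → bin 4 (remaining 4)
5 → bin 5 (remaining 10)
5 → bin 5 (remaining 5)
6 → bin 6 (remaining 9)
6 → bin 6 (remaining 3)
6 → bin 7 (remaining 9)
Final bins: [5,6] [6,5] [6,6] [5,6] [5,5] [6,6] [6].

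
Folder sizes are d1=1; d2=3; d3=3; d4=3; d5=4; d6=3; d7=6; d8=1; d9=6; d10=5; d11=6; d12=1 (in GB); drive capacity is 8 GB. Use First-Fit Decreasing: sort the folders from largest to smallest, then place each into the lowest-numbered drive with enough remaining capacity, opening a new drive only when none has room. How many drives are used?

6

Sorted descending: 6, 6, 6, 5, 4, 3, 3, 3, 3, 1, 1, 1.
6 GB → drive 1 (remaining 2 GB)
6 GB → drive 2 (remaining 2 GB)
6 GB → drive 3 (remaining 2 GB)
5 GB → drive 4 (remaining 3 GB)
4 GB → drive 5 (remaining 4 GB)
3 GB → drive 4 (remaining 0 GB)
3 GB → drive 5 (remaining 1 GB)
3 GB → drive 6 (remaining 5 GB)
3 GB → drive 6 (remaining 2 GB)
1 GB → drive 1 (remaining 1 GB)
1 GB → drive 1 (remaining 0 GB)
1 GB → drive 2 (remaining 1 GB)
Final drives: [6,1,1] [6,1] [6] [5,3] [4,3] [3,3].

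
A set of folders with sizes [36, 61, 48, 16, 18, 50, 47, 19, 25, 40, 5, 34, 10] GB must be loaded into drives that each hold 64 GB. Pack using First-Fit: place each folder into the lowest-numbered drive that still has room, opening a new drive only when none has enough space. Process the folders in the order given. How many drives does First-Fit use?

8 drives

drive 1: place 36 GB, 28 GB left
drive 2: place 61 GB, 3 GB left
drive 3: place 48 GB, 16 GB left
drive 1: place 16 GB, 12 GB left
drive 4: place 18 GB, 46 GB left
drive 5: place 50 GB, 14 GB left
drive 6: place 47 GB, 17 GB left
drive 4: place 19 GB, 27 GB left
drive 4: place 25 GB, 2 GB left
drive 7: place 40 GB, 24 GB left
drive 1: place 5 GB, 7 GB left
drive 8: place 34 GB, 30 GB left
drive 3: place 10 GB, 6 GB left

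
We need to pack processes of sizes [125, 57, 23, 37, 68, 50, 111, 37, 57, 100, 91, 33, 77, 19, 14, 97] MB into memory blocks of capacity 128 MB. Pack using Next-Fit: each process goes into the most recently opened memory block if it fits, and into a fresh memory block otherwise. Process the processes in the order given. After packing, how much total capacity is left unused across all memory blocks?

Put 125 MB in memory block 1; 3 MB remain.
Put 57 MB in memory block 2; 71 MB remain.
Put 23 MB in memory block 2; 48 MB remain.
Put 37 MB in memory block 2; 11 MB remain.
Put 68 MB in memory block 3; 60 MB remain.
Put 50 MB in memory block 3; 10 MB remain.
Put 111 MB in memory block 4; 17 MB remain.
Put 37 MB in memory block 5; 91 MB remain.
Put 57 MB in memory block 5; 34 MB remain.
Put 100 MB in memory block 6; 28 MB remain.
Put 91 MB in memory block 7; 37 MB remain.
Put 33 MB in memory block 7; 4 MB remain.
Put 77 MB in memory block 8; 51 MB remain.
Put 19 MB in memory block 8; 32 MB remain.
Put 14 MB in memory block 8; 18 MB remain.
Put 97 MB in memory block 9; 31 MB remain.
9 memory blocks × 128 MB = 1152 MB; used 996 MB; unused 156 MB.

156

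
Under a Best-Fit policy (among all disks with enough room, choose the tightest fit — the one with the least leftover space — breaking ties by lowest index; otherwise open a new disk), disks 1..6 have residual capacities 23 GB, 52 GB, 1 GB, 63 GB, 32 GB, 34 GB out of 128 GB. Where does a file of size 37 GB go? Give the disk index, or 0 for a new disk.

Disks with room: disk 2 (52 GB), disk 4 (63 GB).
Tightest fit is disk 2 with 52 GB free.

2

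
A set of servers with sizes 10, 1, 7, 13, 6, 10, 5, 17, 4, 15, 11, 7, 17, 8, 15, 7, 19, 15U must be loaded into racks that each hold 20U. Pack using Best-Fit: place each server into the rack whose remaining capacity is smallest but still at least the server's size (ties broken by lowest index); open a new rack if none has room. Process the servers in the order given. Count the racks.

11

Put 10U in rack 1; 10U remain.
Put 1U in rack 1; 9U remain.
Put 7U in rack 1; 2U remain.
Put 13U in rack 2; 7U remain.
Put 6U in rack 2; 1U remain.
Put 10U in rack 3; 10U remain.
Put 5U in rack 3; 5U remain.
Put 17U in rack 4; 3U remain.
Put 4U in rack 3; 1U remain.
Put 15U in rack 5; 5U remain.
Put 11U in rack 6; 9U remain.
Put 7U in rack 6; 2U remain.
Put 17U in rack 7; 3U remain.
Put 8U in rack 8; 12U remain.
Put 15U in rack 9; 5U remain.
Put 7U in rack 8; 5U remain.
Put 19U in rack 10; 1U remain.
Put 15U in rack 11; 5U remain.
Final racks: [10,1,7] [13,6] [10,5,4] [17] [15] [11,7] [17] [8,7] [15] [19] [15].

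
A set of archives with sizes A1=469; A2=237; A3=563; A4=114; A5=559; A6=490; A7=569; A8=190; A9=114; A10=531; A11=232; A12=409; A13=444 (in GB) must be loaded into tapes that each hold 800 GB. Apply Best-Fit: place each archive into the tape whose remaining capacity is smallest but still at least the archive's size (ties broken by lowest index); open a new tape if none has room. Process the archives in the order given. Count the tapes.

Put A1 (469 GB) in tape 1; 331 GB remain.
Put A2 (237 GB) in tape 1; 94 GB remain.
Put A3 (563 GB) in tape 2; 237 GB remain.
Put A4 (114 GB) in tape 2; 123 GB remain.
Put A5 (559 GB) in tape 3; 241 GB remain.
Put A6 (490 GB) in tape 4; 310 GB remain.
Put A7 (569 GB) in tape 5; 231 GB remain.
Put A8 (190 GB) in tape 5; 41 GB remain.
Put A9 (114 GB) in tape 2; 9 GB remain.
Put A10 (531 GB) in tape 6; 269 GB remain.
Put A11 (232 GB) in tape 3; 9 GB remain.
Put A12 (409 GB) in tape 7; 391 GB remain.
Put A13 (444 GB) in tape 8; 356 GB remain.

8 tapes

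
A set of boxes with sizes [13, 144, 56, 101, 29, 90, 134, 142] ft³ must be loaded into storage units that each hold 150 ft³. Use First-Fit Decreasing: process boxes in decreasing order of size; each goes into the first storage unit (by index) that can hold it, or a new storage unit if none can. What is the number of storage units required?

Sorted descending: 144, 142, 134, 101, 90, 56, 29, 13.
storage unit 1: place 144 ft³, 6 ft³ left
storage unit 2: place 142 ft³, 8 ft³ left
storage unit 3: place 134 ft³, 16 ft³ left
storage unit 4: place 101 ft³, 49 ft³ left
storage unit 5: place 90 ft³, 60 ft³ left
storage unit 5: place 56 ft³, 4 ft³ left
storage unit 4: place 29 ft³, 20 ft³ left
storage unit 3: place 13 ft³, 3 ft³ left
Final storage units: [144] [142] [134,13] [101,29] [90,56].

5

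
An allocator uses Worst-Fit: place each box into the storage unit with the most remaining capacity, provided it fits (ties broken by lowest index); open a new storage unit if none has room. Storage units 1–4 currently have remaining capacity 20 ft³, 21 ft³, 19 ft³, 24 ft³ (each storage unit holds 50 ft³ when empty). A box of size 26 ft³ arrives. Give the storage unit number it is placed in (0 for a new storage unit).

0

No storage unit has ≥ 26 ft³ free, so a new storage unit is opened.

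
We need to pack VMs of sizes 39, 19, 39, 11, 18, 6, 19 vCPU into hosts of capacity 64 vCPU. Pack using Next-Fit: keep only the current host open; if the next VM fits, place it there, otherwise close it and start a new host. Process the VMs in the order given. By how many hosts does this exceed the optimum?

0

Next-Fit: [39,19] [39,11] [18,6,19] → 3 hosts.
Total size 151 vCPU; any packing needs at least ⌈151/64⌉ = 3 hosts.
So 3 is already optimal.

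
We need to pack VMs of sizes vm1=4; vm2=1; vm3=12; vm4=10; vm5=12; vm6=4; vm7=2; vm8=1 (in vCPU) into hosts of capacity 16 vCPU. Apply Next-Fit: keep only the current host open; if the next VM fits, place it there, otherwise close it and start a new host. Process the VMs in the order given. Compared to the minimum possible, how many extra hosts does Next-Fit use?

2

Next-Fit: [4,1] [12] [10] [12,4] [2,1] → 5 hosts.
Total size 46 vCPU; any packing needs at least ⌈46/16⌉ = 3 hosts.
An optimal packing achieves that bound: [12,4] [12,4] [10,2,1,1] → 3 hosts.
Excess: 5 − 3 = 2.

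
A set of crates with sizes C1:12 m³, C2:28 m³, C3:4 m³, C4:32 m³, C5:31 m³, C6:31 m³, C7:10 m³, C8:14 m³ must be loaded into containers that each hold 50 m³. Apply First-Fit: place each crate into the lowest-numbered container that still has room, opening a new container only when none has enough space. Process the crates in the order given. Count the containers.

4 containers

C1 (12 m³) → container 1 (remaining 38 m³)
C2 (28 m³) → container 1 (remaining 10 m³)
C3 (4 m³) → container 1 (remaining 6 m³)
C4 (32 m³) → container 2 (remaining 18 m³)
C5 (31 m³) → container 3 (remaining 19 m³)
C6 (31 m³) → container 4 (remaining 19 m³)
C7 (10 m³) → container 2 (remaining 8 m³)
C8 (14 m³) → container 3 (remaining 5 m³)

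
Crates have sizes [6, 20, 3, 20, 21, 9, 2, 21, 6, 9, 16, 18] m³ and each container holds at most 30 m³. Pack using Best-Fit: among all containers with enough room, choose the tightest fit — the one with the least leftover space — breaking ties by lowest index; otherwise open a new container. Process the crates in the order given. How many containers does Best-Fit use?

6 m³ → container 1 (remaining 24 m³)
20 m³ → container 1 (remaining 4 m³)
3 m³ → container 1 (remaining 1 m³)
20 m³ → container 2 (remaining 10 m³)
21 m³ → container 3 (remaining 9 m³)
9 m³ → container 3 (remaining 0 m³)
2 m³ → container 2 (remaining 8 m³)
21 m³ → container 4 (remaining 9 m³)
6 m³ → container 2 (remaining 2 m³)
9 m³ → container 4 (remaining 0 m³)
16 m³ → container 5 (remaining 14 m³)
18 m³ → container 6 (remaining 12 m³)
Final containers: [6,20,3] [20,2,6] [21,9] [21,9] [16] [18].

6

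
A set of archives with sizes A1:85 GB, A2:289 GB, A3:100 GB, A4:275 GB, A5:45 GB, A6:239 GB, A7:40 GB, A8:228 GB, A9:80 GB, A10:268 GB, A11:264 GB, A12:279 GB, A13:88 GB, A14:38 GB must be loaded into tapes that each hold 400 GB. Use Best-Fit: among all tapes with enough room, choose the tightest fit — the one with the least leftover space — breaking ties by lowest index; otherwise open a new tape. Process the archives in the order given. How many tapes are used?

tape 1: place A1 (85 GB), 315 GB left
tape 1: place A2 (289 GB), 26 GB left
tape 2: place A3 (100 GB), 300 GB left
tape 2: place A4 (275 GB), 25 GB left
tape 3: place A5 (45 GB), 355 GB left
tape 3: place A6 (239 GB), 116 GB left
tape 3: place A7 (40 GB), 76 GB left
tape 4: place A8 (228 GB), 172 GB left
tape 4: place A9 (80 GB), 92 GB left
tape 5: place A10 (268 GB), 132 GB left
tape 6: place A11 (264 GB), 136 GB left
tape 7: place A12 (279 GB), 121 GB left
tape 4: place A13 (88 GB), 4 GB left
tape 3: place A14 (38 GB), 38 GB left

7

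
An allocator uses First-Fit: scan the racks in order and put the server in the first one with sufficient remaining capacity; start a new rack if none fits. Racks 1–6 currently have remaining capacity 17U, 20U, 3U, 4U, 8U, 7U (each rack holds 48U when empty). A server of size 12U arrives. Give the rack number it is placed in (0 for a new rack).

Racks with room: rack 1 (17U), rack 2 (20U).
The first with room is rack 1.

1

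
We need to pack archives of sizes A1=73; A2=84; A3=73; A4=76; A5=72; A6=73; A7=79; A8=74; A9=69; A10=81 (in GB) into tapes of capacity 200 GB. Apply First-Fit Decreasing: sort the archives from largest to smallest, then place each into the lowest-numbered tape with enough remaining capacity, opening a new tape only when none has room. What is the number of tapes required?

Sorted descending: 84, 81, 79, 76, 74, 73, 73, 73, 72, 69.
tape 1: place 84 GB, 116 GB left
tape 1: place 81 GB, 35 GB left
tape 2: place 79 GB, 121 GB left
tape 2: place 76 GB, 45 GB left
tape 3: place 74 GB, 126 GB left
tape 3: place 73 GB, 53 GB left
tape 4: place 73 GB, 127 GB left
tape 4: place 73 GB, 54 GB left
tape 5: place 72 GB, 128 GB left
tape 5: place 69 GB, 59 GB left
Final tapes: [84,81] [79,76] [74,73] [73,73] [72,69].

5 tapes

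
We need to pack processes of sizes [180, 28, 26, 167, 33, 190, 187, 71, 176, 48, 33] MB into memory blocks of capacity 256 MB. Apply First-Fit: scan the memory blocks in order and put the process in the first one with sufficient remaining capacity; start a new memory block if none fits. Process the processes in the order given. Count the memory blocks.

Put 180 MB in memory block 1; 76 MB remain.
Put 28 MB in memory block 1; 48 MB remain.
Put 26 MB in memory block 1; 22 MB remain.
Put 167 MB in memory block 2; 89 MB remain.
Put 33 MB in memory block 2; 56 MB remain.
Put 190 MB in memory block 3; 66 MB remain.
Put 187 MB in memory block 4; 69 MB remain.
Put 71 MB in memory block 5; 185 MB remain.
Put 176 MB in memory block 5; 9 MB remain.
Put 48 MB in memory block 2; 8 MB remain.
Put 33 MB in memory block 3; 33 MB remain.
Final memory blocks: [180,28,26] [167,33,48] [190,33] [187] [71,176].

5 memory blocks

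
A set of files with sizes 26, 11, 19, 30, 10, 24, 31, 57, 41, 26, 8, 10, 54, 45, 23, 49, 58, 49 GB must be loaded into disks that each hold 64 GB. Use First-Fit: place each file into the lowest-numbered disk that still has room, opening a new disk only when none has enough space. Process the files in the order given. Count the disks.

26 GB → disk 1 (remaining 38 GB)
11 GB → disk 1 (remaining 27 GB)
19 GB → disk 1 (remaining 8 GB)
30 GB → disk 2 (remaining 34 GB)
10 GB → disk 2 (remaining 24 GB)
24 GB → disk 2 (remaining 0 GB)
31 GB → disk 3 (remaining 33 GB)
57 GB → disk 4 (remaining 7 GB)
41 GB → disk 5 (remaining 23 GB)
26 GB → disk 3 (remaining 7 GB)
8 GB → disk 1 (remaining 0 GB)
10 GB → disk 5 (remaining 13 GB)
54 GB → disk 6 (remaining 10 GB)
45 GB → disk 7 (remaining 19 GB)
23 GB → disk 8 (remaining 41 GB)
49 GB → disk 9 (remaining 15 GB)
58 GB → disk 10 (remaining 6 GB)
49 GB → disk 11 (remaining 15 GB)
Final disks: [26,11,19,8] [30,10,24] [31,26] [57] [41,10] [54] [45] [23] [49] [58] [49].

11 disks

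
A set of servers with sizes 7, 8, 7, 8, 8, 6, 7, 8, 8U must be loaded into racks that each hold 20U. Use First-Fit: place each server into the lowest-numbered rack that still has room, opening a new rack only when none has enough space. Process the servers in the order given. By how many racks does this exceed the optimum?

1

First-Fit: [7,8] [7,8] [8,6] [7,8] [8] → 5 racks.
Total size 67U; any packing needs at least ⌈67/20⌉ = 4 racks.
An optimal packing achieves that bound: [8,8] [8,8] [8,7] [7,7,6] → 4 racks.
Excess: 5 − 4 = 1.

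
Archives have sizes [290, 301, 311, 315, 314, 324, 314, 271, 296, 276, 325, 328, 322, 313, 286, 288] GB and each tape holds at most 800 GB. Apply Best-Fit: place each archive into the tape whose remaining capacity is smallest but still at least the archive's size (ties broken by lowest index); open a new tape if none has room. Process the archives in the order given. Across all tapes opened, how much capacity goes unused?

Put 290 GB in tape 1; 510 GB remain.
Put 301 GB in tape 1; 209 GB remain.
Put 311 GB in tape 2; 489 GB remain.
Put 315 GB in tape 2; 174 GB remain.
Put 314 GB in tape 3; 486 GB remain.
Put 324 GB in tape 3; 162 GB remain.
Put 314 GB in tape 4; 486 GB remain.
Put 271 GB in tape 4; 215 GB remain.
Put 296 GB in tape 5; 504 GB remain.
Put 276 GB in tape 5; 228 GB remain.
Put 325 GB in tape 6; 475 GB remain.
Put 328 GB in tape 6; 147 GB remain.
Put 322 GB in tape 7; 478 GB remain.
Put 313 GB in tape 7; 165 GB remain.
Put 286 GB in tape 8; 514 GB remain.
Put 288 GB in tape 8; 226 GB remain.
8 tapes × 800 GB = 6400 GB; used 4874 GB; unused 1526 GB.

1526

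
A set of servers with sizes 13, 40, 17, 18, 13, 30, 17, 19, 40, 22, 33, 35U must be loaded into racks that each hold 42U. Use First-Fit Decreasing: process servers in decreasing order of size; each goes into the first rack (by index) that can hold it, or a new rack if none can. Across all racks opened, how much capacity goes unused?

Sorted descending: 40, 40, 35, 33, 30, 22, 19, 18, 17, 17, 13, 13.
40U → rack 1 (remaining 2U)
40U → rack 2 (remaining 2U)
35U → rack 3 (remaining 7U)
33U → rack 4 (remaining 9U)
30U → rack 5 (remaining 12U)
22U → rack 6 (remaining 20U)
19U → rack 6 (remaining 1U)
18U → rack 7 (remaining 24U)
17U → rack 7 (remaining 7U)
17U → rack 8 (remaining 25U)
13U → rack 8 (remaining 12U)
13U → rack 9 (remaining 29U)
9 racks × 42U = 378U; used 297U; unused 81U.

81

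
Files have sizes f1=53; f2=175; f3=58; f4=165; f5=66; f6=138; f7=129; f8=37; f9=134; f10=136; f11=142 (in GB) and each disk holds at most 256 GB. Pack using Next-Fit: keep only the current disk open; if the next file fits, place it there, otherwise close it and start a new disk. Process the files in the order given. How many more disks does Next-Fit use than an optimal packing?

Next-Fit: [53,175] [58,165] [66,138] [129,37] [134] [136] [142] → 7 disks.
7 files exceed 128 GB (half the capacity), and no two of those can share a disk, so at least 7 disks are needed.
So 7 is already optimal.

0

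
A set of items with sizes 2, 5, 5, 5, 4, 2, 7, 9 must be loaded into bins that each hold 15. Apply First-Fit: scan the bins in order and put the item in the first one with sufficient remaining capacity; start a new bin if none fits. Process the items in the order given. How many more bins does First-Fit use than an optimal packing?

First-Fit: [2,5,5,2] [5,4] [7] [9] → 4 bins.
Total size 39; any packing needs at least ⌈39/15⌉ = 3 bins.
An optimal packing achieves that bound: [9,5] [7,5,2] [5,4,2] → 3 bins.
Excess: 4 − 3 = 1.

1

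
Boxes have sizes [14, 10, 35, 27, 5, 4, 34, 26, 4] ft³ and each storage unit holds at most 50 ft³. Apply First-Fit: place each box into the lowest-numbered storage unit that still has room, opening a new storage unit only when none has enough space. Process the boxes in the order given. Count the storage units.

Put 14 ft³ in storage unit 1; 36 ft³ remain.
Put 10 ft³ in storage unit 1; 26 ft³ remain.
Put 35 ft³ in storage unit 2; 15 ft³ remain.
Put 27 ft³ in storage unit 3; 23 ft³ remain.
Put 5 ft³ in storage unit 1; 21 ft³ remain.
Put 4 ft³ in storage unit 1; 17 ft³ remain.
Put 34 ft³ in storage unit 4; 16 ft³ remain.
Put 26 ft³ in storage unit 5; 24 ft³ remain.
Put 4 ft³ in storage unit 1; 13 ft³ remain.
Final storage units: [14,10,5,4,4] [35] [27] [34] [26].

5 storage units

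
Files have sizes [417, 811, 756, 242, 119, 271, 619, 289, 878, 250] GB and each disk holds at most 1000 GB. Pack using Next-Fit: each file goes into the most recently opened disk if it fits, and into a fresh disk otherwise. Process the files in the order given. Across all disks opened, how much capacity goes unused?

2348

417 GB → disk 1 (remaining 583 GB)
811 GB → disk 2 (remaining 189 GB)
756 GB → disk 3 (remaining 244 GB)
242 GB → disk 3 (remaining 2 GB)
119 GB → disk 4 (remaining 881 GB)
271 GB → disk 4 (remaining 610 GB)
619 GB → disk 5 (remaining 381 GB)
289 GB → disk 5 (remaining 92 GB)
878 GB → disk 6 (remaining 122 GB)
250 GB → disk 7 (remaining 750 GB)
7 disks × 1000 GB = 7000 GB; used 4652 GB; unused 2348 GB.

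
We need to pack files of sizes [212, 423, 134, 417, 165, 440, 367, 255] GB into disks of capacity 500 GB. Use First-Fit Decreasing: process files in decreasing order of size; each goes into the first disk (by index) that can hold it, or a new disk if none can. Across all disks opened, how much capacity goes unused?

587

Sorted descending: 440, 423, 417, 367, 255, 212, 165, 134.
disk 1: place 440 GB, 60 GB left
disk 2: place 423 GB, 77 GB left
disk 3: place 417 GB, 83 GB left
disk 4: place 367 GB, 133 GB left
disk 5: place 255 GB, 245 GB left
disk 5: place 212 GB, 33 GB left
disk 6: place 165 GB, 335 GB left
disk 6: place 134 GB, 201 GB left
6 disks × 500 GB = 3000 GB; used 2413 GB; unused 587 GB.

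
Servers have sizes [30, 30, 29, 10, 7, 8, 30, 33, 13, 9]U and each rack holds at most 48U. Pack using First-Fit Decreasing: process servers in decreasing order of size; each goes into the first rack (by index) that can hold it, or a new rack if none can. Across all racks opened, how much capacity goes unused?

41

Sorted descending: 33, 30, 30, 30, 29, 13, 10, 9, 8, 7.
33U → rack 1 (remaining 15U)
30U → rack 2 (remaining 18U)
30U → rack 3 (remaining 18U)
30U → rack 4 (remaining 18U)
29U → rack 5 (remaining 19U)
13U → rack 1 (remaining 2U)
10U → rack 2 (remaining 8U)
9U → rack 3 (remaining 9U)
8U → rack 2 (remaining 0U)
7U → rack 3 (remaining 2U)
5 racks × 48U = 240U; used 199U; unused 41U.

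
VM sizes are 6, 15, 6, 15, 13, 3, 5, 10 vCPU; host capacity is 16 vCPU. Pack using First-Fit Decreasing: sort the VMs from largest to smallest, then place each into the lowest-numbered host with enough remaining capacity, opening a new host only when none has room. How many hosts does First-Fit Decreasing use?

Sorted descending: 15, 15, 13, 10, 6, 6, 5, 3.
host 1: place 15 vCPU, 1 vCPU left
host 2: place 15 vCPU, 1 vCPU left
host 3: place 13 vCPU, 3 vCPU left
host 4: place 10 vCPU, 6 vCPU left
host 4: place 6 vCPU, 0 vCPU left
host 5: place 6 vCPU, 10 vCPU left
host 5: place 5 vCPU, 5 vCPU left
host 3: place 3 vCPU, 0 vCPU left
Final hosts: [15] [15] [13,3] [10,6] [6,5].

5 hosts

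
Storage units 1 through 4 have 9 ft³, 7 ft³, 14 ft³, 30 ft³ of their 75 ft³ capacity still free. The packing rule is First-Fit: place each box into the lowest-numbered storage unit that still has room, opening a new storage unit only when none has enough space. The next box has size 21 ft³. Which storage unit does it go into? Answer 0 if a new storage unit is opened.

4

Storage units with room: storage unit 4 (30 ft³).
The first with room is storage unit 4.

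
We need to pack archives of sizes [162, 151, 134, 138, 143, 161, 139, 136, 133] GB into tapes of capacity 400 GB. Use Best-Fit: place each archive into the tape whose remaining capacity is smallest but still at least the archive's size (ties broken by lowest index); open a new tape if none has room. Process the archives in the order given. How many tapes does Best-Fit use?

tape 1: place 162 GB, 238 GB left
tape 1: place 151 GB, 87 GB left
tape 2: place 134 GB, 266 GB left
tape 2: place 138 GB, 128 GB left
tape 3: place 143 GB, 257 GB left
tape 3: place 161 GB, 96 GB left
tape 4: place 139 GB, 261 GB left
tape 4: place 136 GB, 125 GB left
tape 5: place 133 GB, 267 GB left
Final tapes: [162,151] [134,138] [143,161] [139,136] [133].

5 tapes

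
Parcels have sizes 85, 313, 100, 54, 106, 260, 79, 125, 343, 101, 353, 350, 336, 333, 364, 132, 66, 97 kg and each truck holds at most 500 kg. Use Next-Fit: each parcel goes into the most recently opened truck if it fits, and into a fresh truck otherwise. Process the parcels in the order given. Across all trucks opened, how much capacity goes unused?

903

85 kg → truck 1 (remaining 415 kg)
313 kg → truck 1 (remaining 102 kg)
100 kg → truck 1 (remaining 2 kg)
54 kg → truck 2 (remaining 446 kg)
106 kg → truck 2 (remaining 340 kg)
260 kg → truck 2 (remaining 80 kg)
79 kg → truck 2 (remaining 1 kg)
125 kg → truck 3 (remaining 375 kg)
343 kg → truck 3 (remaining 32 kg)
101 kg → truck 4 (remaining 399 kg)
353 kg → truck 4 (remaining 46 kg)
350 kg → truck 5 (remaining 150 kg)
336 kg → truck 6 (remaining 164 kg)
333 kg → truck 7 (remaining 167 kg)
364 kg → truck 8 (remaining 136 kg)
132 kg → truck 8 (remaining 4 kg)
66 kg → truck 9 (remaining 434 kg)
97 kg → truck 9 (remaining 337 kg)
9 trucks × 500 kg = 4500 kg; used 3597 kg; unused 903 kg.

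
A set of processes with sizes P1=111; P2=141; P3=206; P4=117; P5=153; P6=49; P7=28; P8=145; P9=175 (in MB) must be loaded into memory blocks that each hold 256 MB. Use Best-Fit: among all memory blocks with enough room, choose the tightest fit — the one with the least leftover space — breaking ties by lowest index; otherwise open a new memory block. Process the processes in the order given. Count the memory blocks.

memory block 1: place P1 (111 MB), 145 MB left
memory block 1: place P2 (141 MB), 4 MB left
memory block 2: place P3 (206 MB), 50 MB left
memory block 3: place P4 (117 MB), 139 MB left
memory block 4: place P5 (153 MB), 103 MB left
memory block 2: place P6 (49 MB), 1 MB left
memory block 4: place P7 (28 MB), 75 MB left
memory block 5: place P8 (145 MB), 111 MB left
memory block 6: place P9 (175 MB), 81 MB left
Final memory blocks: [111,141] [206,49] [117] [153,28] [145] [175].

6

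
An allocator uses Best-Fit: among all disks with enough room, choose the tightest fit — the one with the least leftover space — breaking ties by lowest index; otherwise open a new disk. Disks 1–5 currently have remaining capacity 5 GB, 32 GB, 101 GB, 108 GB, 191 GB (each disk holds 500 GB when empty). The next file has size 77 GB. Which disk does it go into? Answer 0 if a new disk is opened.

Disks with room: disk 3 (101 GB), disk 4 (108 GB), disk 5 (191 GB).
Tightest fit is disk 3 with 101 GB free.

3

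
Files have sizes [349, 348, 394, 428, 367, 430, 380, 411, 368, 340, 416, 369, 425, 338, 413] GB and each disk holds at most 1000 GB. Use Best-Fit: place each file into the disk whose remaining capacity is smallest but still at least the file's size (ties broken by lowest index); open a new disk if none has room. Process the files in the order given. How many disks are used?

disk 1: place 349 GB, 651 GB left
disk 1: place 348 GB, 303 GB left
disk 2: place 394 GB, 606 GB left
disk 2: place 428 GB, 178 GB left
disk 3: place 367 GB, 633 GB left
disk 3: place 430 GB, 203 GB left
disk 4: place 380 GB, 620 GB left
disk 4: place 411 GB, 209 GB left
disk 5: place 368 GB, 632 GB left
disk 5: place 340 GB, 292 GB left
disk 6: place 416 GB, 584 GB left
disk 6: place 369 GB, 215 GB left
disk 7: place 425 GB, 575 GB left
disk 7: place 338 GB, 237 GB left
disk 8: place 413 GB, 587 GB left

8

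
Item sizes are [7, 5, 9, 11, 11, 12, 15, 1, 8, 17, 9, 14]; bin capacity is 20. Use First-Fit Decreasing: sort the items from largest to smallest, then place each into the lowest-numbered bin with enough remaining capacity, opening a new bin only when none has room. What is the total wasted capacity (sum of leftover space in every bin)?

Sorted descending: 17, 15, 14, 12, 11, 11, 9, 9, 8, 7, 5, 1.
Put 17 in bin 1; 3 remain.
Put 15 in bin 2; 5 remain.
Put 14 in bin 3; 6 remain.
Put 12 in bin 4; 8 remain.
Put 11 in bin 5; 9 remain.
Put 11 in bin 6; 9 remain.
Put 9 in bin 5; 0 remain.
Put 9 in bin 6; 0 remain.
Put 8 in bin 4; 0 remain.
Put 7 in bin 7; 13 remain.
Put 5 in bin 2; 0 remain.
Put 1 in bin 1; 2 remain.
7 bins × 20 = 140; used 119; unused 21.

21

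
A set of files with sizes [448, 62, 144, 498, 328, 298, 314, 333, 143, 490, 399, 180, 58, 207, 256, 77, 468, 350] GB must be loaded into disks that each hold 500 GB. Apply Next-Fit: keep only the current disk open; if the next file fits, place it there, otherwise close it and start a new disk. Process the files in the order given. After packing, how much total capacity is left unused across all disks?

1447

disk 1: place 448 GB, 52 GB left
disk 2: place 62 GB, 438 GB left
disk 2: place 144 GB, 294 GB left
disk 3: place 498 GB, 2 GB left
disk 4: place 328 GB, 172 GB left
disk 5: place 298 GB, 202 GB left
disk 6: place 314 GB, 186 GB left
disk 7: place 333 GB, 167 GB left
disk 7: place 143 GB, 24 GB left
disk 8: place 490 GB, 10 GB left
disk 9: place 399 GB, 101 GB left
disk 10: place 180 GB, 320 GB left
disk 10: place 58 GB, 262 GB left
disk 10: place 207 GB, 55 GB left
disk 11: place 256 GB, 244 GB left
disk 11: place 77 GB, 167 GB left
disk 12: place 468 GB, 32 GB left
disk 13: place 350 GB, 150 GB left
13 disks × 500 GB = 6500 GB; used 5053 GB; unused 1447 GB.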